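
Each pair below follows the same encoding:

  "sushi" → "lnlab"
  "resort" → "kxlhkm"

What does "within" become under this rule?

pbmabg

Compare letters: s→l is +19, u→n is +19, s→l is +19 — a constant shift. Each letter is shifted forward by 19 in the alphabet (a Caesar shift of +19).
Applying it to within: w+19=p, i+19=b, t+19=m, h+19=a, i+19=b, n+19=g.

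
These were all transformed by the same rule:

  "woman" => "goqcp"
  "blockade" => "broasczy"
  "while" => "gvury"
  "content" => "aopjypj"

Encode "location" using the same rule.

w(22)→g(6) and o(14)→o(14) fit y≡25x+2 (mod 26); the inverse of 25 mod 26 is 25. This is an affine cipher: with a=0,…,z=25, each position x becomes (25x+2) mod 26.
Applying it to location: l(11)→25·11+2≡17=r; o(14)→25·14+2≡14=o; c(2)→25·2+2≡0=a; a(0)→25·0+2≡2=c; t(19)→25·19+2≡9=j; i(8)→25·8+2≡20=u; o(14)→25·14+2≡14=o; n(13)→25·13+2≡15=p (all mod 26).

roacjuop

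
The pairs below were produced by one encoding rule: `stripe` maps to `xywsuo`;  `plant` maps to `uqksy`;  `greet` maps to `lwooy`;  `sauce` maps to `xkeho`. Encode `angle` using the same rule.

kslqo

Vowels shift forward by 10 and consonants shift forward by 5.
Applying it to angle: a(vowel)+10=k, n(cons)+5=s, g(cons)+5=l, l(cons)+5=q, e(vowel)+10=o.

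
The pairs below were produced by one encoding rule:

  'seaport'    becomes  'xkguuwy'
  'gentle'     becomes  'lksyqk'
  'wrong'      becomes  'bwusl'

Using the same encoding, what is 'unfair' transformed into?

askgow

The shift depends on letter class: consonant s→x is +5, but vowel e→k is +6. Two shifts are in play — +6 for a/e/i/o/u, +5 for every other letter.
Applying it to unfair: u(vowel)+6=a, n(cons)+5=s, f(cons)+5=k, a(vowel)+6=g, i(vowel)+6=o, r(cons)+5=w.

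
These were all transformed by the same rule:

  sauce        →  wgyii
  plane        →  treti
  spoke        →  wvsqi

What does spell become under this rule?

The shifts repeat in a cycle of length 2: positions 0,1,… shift by +4, +6, then the pattern repeats.
Applying it to spell: s+4=w, p+6=v, e+4=i, l+6=r, l+4=p.

wvirp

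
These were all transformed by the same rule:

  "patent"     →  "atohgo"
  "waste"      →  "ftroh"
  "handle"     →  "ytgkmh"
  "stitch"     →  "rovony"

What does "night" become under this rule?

Treating letters as 0–25, the rule is x ↦ 23x + 19 (mod 26).
On night: n(13)→23·13+19≡6=g; i(8)→23·8+19≡21=v; g(6)→23·6+19≡1=b; h(7)→23·7+19≡24=y; t(19)→23·19+19≡14=o (all mod 26).

gvbyo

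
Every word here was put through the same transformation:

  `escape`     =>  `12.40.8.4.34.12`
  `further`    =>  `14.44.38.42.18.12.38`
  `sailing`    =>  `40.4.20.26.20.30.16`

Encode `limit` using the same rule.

26.20.28.20.42

With a=1..z=26, the number is 2·pos + 2.
Applying it to limit: l=12→26, i=9→20, m=13→28, i=9→20, t=20→42.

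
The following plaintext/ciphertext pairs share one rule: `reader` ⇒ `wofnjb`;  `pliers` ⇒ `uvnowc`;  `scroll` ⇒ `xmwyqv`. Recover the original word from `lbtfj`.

Shifts by position in reader: pos 0: r→w (+5), pos 1: e→o (+10), pos 2: a→f (+5), pos 3: d→n (+10) — repeating every 2. The shifts repeat in a cycle of length 2: positions 0,1,… shift by +5, +10, then the pattern repeats.
Undoing it on lbtfj: l−5=g, b−10=r, t−5=o, f−10=v, j−5=e.

grove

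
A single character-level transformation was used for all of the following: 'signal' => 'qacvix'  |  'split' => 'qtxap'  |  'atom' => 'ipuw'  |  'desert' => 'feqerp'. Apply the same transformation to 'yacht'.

kigbp

Each letter's alphabet position (a=0..z=25) is mapped through 25·x+8 mod 26 — an affine cipher.
On yacht: y(24)→25·24+8≡10=k; a(0)→25·0+8≡8=i; c(2)→25·2+8≡6=g; h(7)→25·7+8≡1=b; t(19)→25·19+8≡15=p (all mod 26).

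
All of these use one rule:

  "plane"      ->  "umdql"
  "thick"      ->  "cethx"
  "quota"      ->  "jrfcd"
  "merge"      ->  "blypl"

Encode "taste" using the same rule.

p(15)→u(20) and l(11)→m(12) fit y≡15x+3 (mod 26); the inverse of 15 mod 26 is 7. Each letter's alphabet position (a=0..z=25) is mapped through 15·x+3 mod 26 — an affine cipher.
Applying it to taste: t(19)→15·19+3≡2=c; a(0)→15·0+3≡3=d; s(18)→15·18+3≡13=n; t(19)→15·19+3≡2=c; e(4)→15·4+3≡11=l (all mod 26).

cdncl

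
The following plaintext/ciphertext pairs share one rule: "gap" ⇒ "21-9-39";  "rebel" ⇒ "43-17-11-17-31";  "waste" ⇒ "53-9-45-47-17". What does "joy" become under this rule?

27-37-57

g(#7)→21 and a(#1)→9: differences scale by 2, so n = 2·pos + 7. Each letter becomes 2×(its alphabet position, a=1..z=26) + 7.
On joy: j=10→27, o=15→37, y=25→57.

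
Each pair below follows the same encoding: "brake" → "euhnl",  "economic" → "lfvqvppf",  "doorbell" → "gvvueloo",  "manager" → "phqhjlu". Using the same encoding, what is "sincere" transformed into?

The shift depends on letter class: consonant b→e is +3, but vowel a→h is +7. The rule splits by letter class: vowels +7, consonants +3.
Applying it to sincere: s(cons)+3=v, i(vowel)+7=p, n(cons)+3=q, c(cons)+3=f, e(vowel)+7=l, r(cons)+3=u, e(vowel)+7=l.

vpqflul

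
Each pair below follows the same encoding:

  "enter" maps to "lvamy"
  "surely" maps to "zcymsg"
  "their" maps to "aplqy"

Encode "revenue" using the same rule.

Shifts by position in enter: pos 0: e→l (+7), pos 1: n→v (+8), pos 2: t→a (+7), pos 3: e→m (+8) — repeating every 2. It's a Vigenère-style cipher with numeric key [7,8]: position i shifts by key[i mod 2].
Applying it to revenue: r+7=y, e+8=m, v+7=c, e+8=m, n+7=u, u+8=c, e+7=l.

ymcmucl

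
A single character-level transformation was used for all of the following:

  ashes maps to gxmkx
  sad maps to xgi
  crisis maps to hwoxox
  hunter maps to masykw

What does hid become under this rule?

moi

The shift depends on letter class: consonant s→x is +5, but vowel a→g is +6. Vowels shift forward by 6 and consonants shift forward by 5.
On hid: h(cons)+5=m, i(vowel)+6=o, d(cons)+5=i.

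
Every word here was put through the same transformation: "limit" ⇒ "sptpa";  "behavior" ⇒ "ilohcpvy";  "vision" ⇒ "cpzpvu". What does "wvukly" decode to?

ponder

Each letter is shifted forward by 7 in the alphabet (a Caesar shift of +7).
Decoding wvukly: w−7=p, v−7=o, u−7=n, k−7=d, l−7=e, y−7=r.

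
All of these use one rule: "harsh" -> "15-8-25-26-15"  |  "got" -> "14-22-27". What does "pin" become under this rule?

23-16-21

Letters become their 1-based position plus 7 (so a→8, b→9, …).
On pin: p=16→23, i=9→16, n=14→21.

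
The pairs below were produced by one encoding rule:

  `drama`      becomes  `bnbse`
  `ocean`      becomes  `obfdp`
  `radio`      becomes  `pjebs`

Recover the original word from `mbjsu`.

trial

The output letters match the input read backwards, each shifted +1: drama reversed is amard. Read the word backwards and shift each letter +1.
Decoding mbjsu: shift back: m−1=l, b−1=a, j−1=i, s−1=r, u−1=t → lairt; then reverse → trial.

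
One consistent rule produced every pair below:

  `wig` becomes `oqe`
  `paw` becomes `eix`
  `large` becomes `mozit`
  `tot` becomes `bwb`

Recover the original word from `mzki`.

acre

Read the word backwards and shift each letter +8.
Reversing it on mzki: shift back: m−8=e, z−8=r, k−8=c, i−8=a → erca; then reverse → acre.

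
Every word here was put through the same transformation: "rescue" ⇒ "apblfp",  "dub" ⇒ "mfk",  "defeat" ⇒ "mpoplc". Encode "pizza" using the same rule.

ytiil

The shift depends on letter class: consonant r→a is +9, but vowel e→p is +11. The rule splits by letter class: vowels +11, consonants +9.
Applying it to pizza: p(cons)+9=y, i(vowel)+11=t, z(cons)+9=i, z(cons)+9=i, a(vowel)+11=l.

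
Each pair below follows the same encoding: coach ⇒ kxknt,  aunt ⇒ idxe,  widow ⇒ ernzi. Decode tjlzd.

In coach: c→k is +8, o→x is +9, a→k is +10, c→n is +11 — the shift increases by 1 each position. The shift increases by 1 at each position, starting from +8: 8, 9, 10, ….
Reversing it on tjlzd: t−8=l, j−9=a, l−10=b, z−11=o, d−12=r.

labor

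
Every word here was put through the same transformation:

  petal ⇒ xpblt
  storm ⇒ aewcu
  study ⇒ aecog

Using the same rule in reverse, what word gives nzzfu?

Shifts by position in petal: pos 0: p→x (+8), pos 1: e→p (+11), pos 2: t→b (+8), pos 3: a→l (+11) — repeating every 2. A repeating key of period 2 is used — shifts +8, +11 over and over.
Reversing it on nzzfu: n−8=f, z−11=o, z−8=r, f−11=u, u−8=m.

forum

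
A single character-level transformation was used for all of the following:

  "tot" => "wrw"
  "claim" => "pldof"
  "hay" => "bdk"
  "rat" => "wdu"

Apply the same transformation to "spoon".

The output letters match the input read backwards, each shifted +3: tot reversed is tot. The word is reversed, then every letter is shifted forward by 3.
Applying it to spoon: reverse → noops; then shift: n+3=q, o+3=r, o+3=r, p+3=s, s+3=v.

qrrsv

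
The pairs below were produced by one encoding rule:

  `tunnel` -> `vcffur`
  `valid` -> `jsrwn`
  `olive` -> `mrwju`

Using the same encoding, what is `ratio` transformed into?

t(19)→v(21) and u(20)→c(2) fit y≡7x+18 (mod 26); the inverse of 7 mod 26 is 15. Treating letters as 0–25, the rule is x ↦ 7x + 18 (mod 26).
Applying it to ratio: r(17)→7·17+18≡7=h; a(0)→7·0+18≡18=s; t(19)→7·19+18≡21=v; i(8)→7·8+18≡22=w; o(14)→7·14+18≡12=m (all mod 26).

hsvwm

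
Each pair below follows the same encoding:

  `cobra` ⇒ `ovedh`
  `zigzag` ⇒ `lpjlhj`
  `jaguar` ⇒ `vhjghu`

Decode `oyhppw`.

Shifts by position in cobra: pos 0: c→o (+12), pos 1: o→v (+7), pos 2: b→e (+3), pos 3: r→d (+12), pos 4: a→h (+7) — repeating every 3. A repeating key of period 3 is used — shifts +12, +7, +3 over and over.
Undoing it on oyhppw: o−12=c, y−7=r, h−3=e, p−12=d, p−7=i, w−3=t.

credit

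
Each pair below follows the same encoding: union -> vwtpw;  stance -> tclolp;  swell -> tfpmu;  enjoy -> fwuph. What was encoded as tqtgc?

Shifts by position in union: pos 0: u→v (+1), pos 1: n→w (+9), pos 2: i→t (+11), pos 3: o→p (+1), pos 4: n→w (+9) — repeating every 3. It's a Vigenère-style cipher with numeric key [1,9,11]: position i shifts by key[i mod 3].
Decoding tqtgc: t−1=s, q−9=h, t−11=i, g−1=f, c−9=t.

shift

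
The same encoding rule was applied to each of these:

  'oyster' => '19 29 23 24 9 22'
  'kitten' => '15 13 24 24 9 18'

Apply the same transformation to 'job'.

14 19 6

o is letter #15 and maps to 19: an offset of 4. Each letter is replaced by its alphabet position (a=1..z=26) + 4.
On job: j=10→14, o=15→19, b=2→6.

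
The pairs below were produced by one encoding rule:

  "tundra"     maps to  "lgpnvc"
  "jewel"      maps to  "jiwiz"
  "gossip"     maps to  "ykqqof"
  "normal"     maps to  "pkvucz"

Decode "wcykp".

wagon

t(19)→l(11) and u(20)→g(6) fit y≡21x+2 (mod 26); the inverse of 21 mod 26 is 5. Treating letters as 0–25, the rule is x ↦ 21x + 2 (mod 26).
Decoding wcykp: w(22)→5·(22−2)≡22=w; c(2)→5·(2−2)≡0=a; y(24)→5·(24−2)≡6=g; k(10)→5·(10−2)≡14=o; p(15)→5·(15−2)≡13=n (all mod 26).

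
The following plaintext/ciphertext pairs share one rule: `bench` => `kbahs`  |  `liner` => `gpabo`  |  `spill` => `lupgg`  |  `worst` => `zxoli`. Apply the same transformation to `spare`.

b(1)→k(10) and e(4)→b(1) fit y≡23x+13 (mod 26); the inverse of 23 mod 26 is 17. This is an affine cipher: with a=0,…,z=25, each position x becomes (23x+13) mod 26.
Applying it to spare: s(18)→23·18+13≡11=l; p(15)→23·15+13≡20=u; a(0)→23·0+13≡13=n; r(17)→23·17+13≡14=o; e(4)→23·4+13≡1=b (all mod 26).

lunob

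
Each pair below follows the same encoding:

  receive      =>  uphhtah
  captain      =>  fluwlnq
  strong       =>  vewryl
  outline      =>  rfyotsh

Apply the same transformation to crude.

Shifts by position in receive: pos 0: r→u (+3), pos 1: e→p (+11), pos 2: c→h (+5), pos 3: e→h (+3), pos 4: i→t (+11), pos 5: v→a (+5) — repeating every 3. The shifts repeat in a cycle of length 3: positions 0,1,… shift by +3, +11, +5, then the pattern repeats.
On crude: c+3=f, r+11=c, u+5=z, d+3=g, e+11=p.

fczgp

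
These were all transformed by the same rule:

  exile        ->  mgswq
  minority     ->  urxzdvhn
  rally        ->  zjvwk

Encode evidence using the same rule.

In exile: e→m is +8, x→g is +9, i→s is +10, l→w is +11 — the shift increases by 1 each position. The shift increases by 1 at each position, starting from +8: 8, 9, 10, ….
On evidence: e+8=m, v+9=e, i+10=s, d+11=o, e+12=q, n+13=a, c+14=q, e+15=t.

mesoqaqt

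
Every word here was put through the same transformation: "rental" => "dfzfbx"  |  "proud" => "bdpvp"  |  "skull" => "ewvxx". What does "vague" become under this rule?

The shift depends on letter class: consonant r→d is +12, but vowel e→f is +1. Vowels shift forward by 1 and consonants shift forward by 12.
Applying it to vague: v(cons)+12=h, a(vowel)+1=b, g(cons)+12=s, u(vowel)+1=v, e(vowel)+1=f.

hbsvf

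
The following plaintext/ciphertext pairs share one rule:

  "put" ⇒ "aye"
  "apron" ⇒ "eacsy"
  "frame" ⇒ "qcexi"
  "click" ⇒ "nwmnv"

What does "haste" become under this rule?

The shift depends on letter class: consonant p→a is +11, but vowel u→y is +4. The rule splits by letter class: vowels +4, consonants +11.
For haste: h(cons)+11=s, a(vowel)+4=e, s(cons)+11=d, t(cons)+11=e, e(vowel)+4=i.

sedei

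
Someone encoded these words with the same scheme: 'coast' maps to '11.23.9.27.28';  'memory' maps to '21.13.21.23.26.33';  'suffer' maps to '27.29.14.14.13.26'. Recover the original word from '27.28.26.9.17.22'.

strain

Letters become their 1-based position plus 8 (so a→9, b→10, …).
Undoing it on 27.28.26.9.17.22: 27→(27−8)÷1=19=s, 28→(28−8)÷1=20=t, 26→(26−8)÷1=18=r, 9→(9−8)÷1=1=a, 17→(17−8)÷1=9=i, 22→(22−8)÷1=14=n.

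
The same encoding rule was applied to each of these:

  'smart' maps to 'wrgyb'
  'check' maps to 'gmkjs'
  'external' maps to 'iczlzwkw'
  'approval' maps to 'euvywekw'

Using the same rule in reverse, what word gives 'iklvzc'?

effort

In smart: s→w is +4, m→r is +5, a→g is +6, r→y is +7 — the shift increases by 1 each position. Letter i (0-indexed) is shifted by i+4, so successive shifts are 4, 5, 6, ….
Reversing it on iklvzc: i−4=e, k−5=f, l−6=f, v−7=o, z−8=r, c−9=t.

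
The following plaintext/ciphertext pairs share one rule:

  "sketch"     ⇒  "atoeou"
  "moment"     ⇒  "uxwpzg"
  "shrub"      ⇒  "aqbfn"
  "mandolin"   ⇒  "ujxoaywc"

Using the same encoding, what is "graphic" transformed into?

The shift increases by 1 at each position, starting from +8: 8, 9, 10, ….
On graphic: g+8=o, r+9=a, a+10=k, p+11=a, h+12=t, i+13=v, c+14=q.

oakatvq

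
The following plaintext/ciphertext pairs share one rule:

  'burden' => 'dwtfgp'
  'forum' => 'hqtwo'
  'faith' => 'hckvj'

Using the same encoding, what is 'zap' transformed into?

Each letter is shifted forward by 2 in the alphabet (a Caesar shift of +2).
On zap: z+2=b, a+2=c, p+2=r.

bcr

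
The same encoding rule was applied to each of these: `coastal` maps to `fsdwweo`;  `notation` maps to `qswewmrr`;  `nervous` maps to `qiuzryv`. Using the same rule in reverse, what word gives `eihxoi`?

beetle

Shifts by position in coastal: pos 0: c→f (+3), pos 1: o→s (+4), pos 2: a→d (+3), pos 3: s→w (+4) — repeating every 2. The shifts repeat in a cycle of length 2: positions 0,1,… shift by +3, +4, then the pattern repeats.
Reversing it on eihxoi: e−3=b, i−4=e, h−3=e, x−4=t, o−3=l, i−4=e.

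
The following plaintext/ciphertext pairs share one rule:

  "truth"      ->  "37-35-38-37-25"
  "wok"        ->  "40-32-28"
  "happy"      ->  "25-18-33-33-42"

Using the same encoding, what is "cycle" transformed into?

20-42-20-29-22

Each letter is replaced by its alphabet position (a=1..z=26) + 17.
On cycle: c=3→20, y=25→42, c=3→20, l=12→29, e=5→22.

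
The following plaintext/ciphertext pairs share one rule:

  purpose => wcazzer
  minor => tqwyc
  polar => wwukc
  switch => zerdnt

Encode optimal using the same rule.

In purpose: p→w is +7, u→c is +8, r→a is +9, p→z is +10 — the shift increases by 1 each position. Each letter shifts forward by (position + 7), i.e. 7, 8, 9, … — the shift grows by one for each successive letter.
For optimal: o+7=v, p+8=x, t+9=c, i+10=s, m+11=x, a+12=m, l+13=y.

vxcsxmy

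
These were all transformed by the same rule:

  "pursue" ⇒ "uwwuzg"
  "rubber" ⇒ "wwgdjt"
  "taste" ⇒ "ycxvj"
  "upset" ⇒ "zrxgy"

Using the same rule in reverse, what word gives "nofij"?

image

Shifts by position in pursue: pos 0: p→u (+5), pos 1: u→w (+2), pos 2: r→w (+5), pos 3: s→u (+2) — repeating every 2. The shifts repeat in a cycle of length 2: positions 0,1,… shift by +5, +2, then the pattern repeats.
Undoing it on nofij: n−5=i, o−2=m, f−5=a, i−2=g, j−5=e.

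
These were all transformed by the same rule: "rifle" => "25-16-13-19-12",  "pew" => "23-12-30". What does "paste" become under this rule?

23-8-26-27-12

The number is (letter's place in the alphabet, a=1) + 7.
Applying it to paste: p=16→23, a=1→8, s=19→26, t=20→27, e=5→12.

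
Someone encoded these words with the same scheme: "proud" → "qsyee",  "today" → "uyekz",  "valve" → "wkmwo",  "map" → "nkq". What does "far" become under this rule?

gks

The shift depends on letter class: consonant p→q is +1, but vowel o→y is +10. Two shifts are in play — +10 for a/e/i/o/u, +1 for every other letter.
Applying it to far: f(cons)+1=g, a(vowel)+10=k, r(cons)+1=s.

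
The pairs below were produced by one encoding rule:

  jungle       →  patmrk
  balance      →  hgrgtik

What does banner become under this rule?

This is a Caesar cipher with shift 6.
On banner: b+6=h, a+6=g, n+6=t, n+6=t, e+6=k, r+6=x.

hgttkx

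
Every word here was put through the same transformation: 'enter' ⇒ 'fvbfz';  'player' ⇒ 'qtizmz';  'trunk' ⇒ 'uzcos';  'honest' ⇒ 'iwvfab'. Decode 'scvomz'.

runner

Shifts by position in enter: pos 0: e→f (+1), pos 1: n→v (+8), pos 2: t→b (+8), pos 3: e→f (+1), pos 4: r→z (+8) — repeating every 3. The shifts repeat in a cycle of length 3: positions 0,1,… shift by +1, +8, +8, then the pattern repeats.
Reversing it on scvomz: s−1=r, c−8=u, v−8=n, o−1=n, m−8=e, z−8=r.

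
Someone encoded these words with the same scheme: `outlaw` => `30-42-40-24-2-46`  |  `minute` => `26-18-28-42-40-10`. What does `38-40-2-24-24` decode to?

The formula is n = 2×(alphabet index, a=1).
Reversing it on 38-40-2-24-24: 38→(38−0)÷2=19=s, 40→(40−0)÷2=20=t, 2→(2−0)÷2=1=a, 24→(24−0)÷2=12=l, 24→(24−0)÷2=12=l.

stall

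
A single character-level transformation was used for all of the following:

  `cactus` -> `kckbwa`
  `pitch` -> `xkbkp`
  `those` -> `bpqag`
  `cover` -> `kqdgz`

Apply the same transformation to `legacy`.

tgockg

Vowels shift forward by 2 and consonants shift forward by 8.
For legacy: l(cons)+8=t, e(vowel)+2=g, g(cons)+8=o, a(vowel)+2=c, c(cons)+8=k, y(cons)+8=g.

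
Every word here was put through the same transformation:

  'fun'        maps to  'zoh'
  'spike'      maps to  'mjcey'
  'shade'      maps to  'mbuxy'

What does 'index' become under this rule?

chxyr

Compare letters: f→z is +20, u→o is +20, n→h is +20 — a constant shift. This is a Caesar cipher with shift 20.
For index: i+20=c, n+20=h, d+20=x, e+20=y, x+20=r.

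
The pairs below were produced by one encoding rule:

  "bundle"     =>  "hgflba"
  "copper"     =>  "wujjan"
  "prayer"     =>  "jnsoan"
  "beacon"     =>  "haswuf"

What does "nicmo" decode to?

b(1)→h(7) and u(20)→g(6) fit y≡15x+18 (mod 26); the inverse of 15 mod 26 is 7. Each letter's alphabet position (a=0..z=25) is mapped through 15·x+18 mod 26 — an affine cipher.
Undoing it on nicmo: n(13)→7·(13−18)≡17=r; i(8)→7·(8−18)≡8=i; c(2)→7·(2−18)≡18=s; m(12)→7·(12−18)≡10=k; o(14)→7·(14−18)≡24=y (all mod 26).

risky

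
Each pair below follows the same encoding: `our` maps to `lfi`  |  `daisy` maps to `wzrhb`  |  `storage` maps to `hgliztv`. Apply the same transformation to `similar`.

hrnrozi

Each letter is replaced by its mirror in the alphabet: a↔z, b↔y, c↔x, and so on (the Atbash cipher).
Applying it to similar: s↔h, i↔r, m↔n, i↔r, l↔o, a↔z, r↔i.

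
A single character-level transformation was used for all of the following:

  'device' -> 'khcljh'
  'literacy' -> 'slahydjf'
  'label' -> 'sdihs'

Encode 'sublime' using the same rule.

The shift depends on letter class: consonant d→k is +7, but vowel e→h is +3. Two shifts are in play — +3 for a/e/i/o/u, +7 for every other letter.
Applying it to sublime: s(cons)+7=z, u(vowel)+3=x, b(cons)+7=i, l(cons)+7=s, i(vowel)+3=l, m(cons)+7=t, e(vowel)+3=h.

zxislth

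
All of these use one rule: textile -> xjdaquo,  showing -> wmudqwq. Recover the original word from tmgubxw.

phantom

In textile: t→x is +4, e→j is +5, x→d is +6, t→a is +7 — the shift increases by 1 each position. The shift increases by 1 at each position, starting from +4: 4, 5, 6, ….
Decoding tmgubxw: t−4=p, m−5=h, g−6=a, u−7=n, b−8=t, x−9=o, w−10=m.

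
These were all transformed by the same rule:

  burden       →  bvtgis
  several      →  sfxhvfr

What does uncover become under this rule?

Letter i (0-indexed) is shifted by i+0, so successive shifts are 0, 1, 2, ….
For uncover: u+0=u, n+1=o, c+2=e, o+3=r, v+4=z, e+5=j, r+6=x.

uoerzjx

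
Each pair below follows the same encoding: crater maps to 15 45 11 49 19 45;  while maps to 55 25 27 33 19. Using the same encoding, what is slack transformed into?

47 33 11 15 31

With a=1..z=26, the number is 2·pos + 9.
On slack: s=19→47, l=12→33, a=1→11, c=3→15, k=11→31.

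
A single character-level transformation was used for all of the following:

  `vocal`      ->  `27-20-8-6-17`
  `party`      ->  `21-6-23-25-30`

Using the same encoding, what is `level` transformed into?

The number is (letter's place in the alphabet, a=1) + 5.
Applying it to level: l=12→17, e=5→10, v=22→27, e=5→10, l=12→17.

17-10-27-10-17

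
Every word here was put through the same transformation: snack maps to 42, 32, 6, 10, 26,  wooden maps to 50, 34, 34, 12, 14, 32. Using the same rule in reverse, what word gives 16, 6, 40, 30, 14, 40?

s(#19)→42 and n(#14)→32: differences scale by 2, so n = 2·pos + 4. Each letter becomes 2×(its alphabet position, a=1..z=26) + 4.
Decoding 16, 6, 40, 30, 14, 40: 16→(16−4)÷2=6=f, 6→(6−4)÷2=1=a, 40→(40−4)÷2=18=r, 30→(30−4)÷2=13=m, 14→(14−4)÷2=5=e, 40→(40−4)÷2=18=r.

farmer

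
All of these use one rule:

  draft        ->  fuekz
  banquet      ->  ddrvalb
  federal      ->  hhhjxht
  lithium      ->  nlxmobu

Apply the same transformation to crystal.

eucxzht

In draft: d→f is +2, r→u is +3, a→e is +4, f→k is +5 — the shift increases by 1 each position. Letter i (0-indexed) is shifted by i+2, so successive shifts are 2, 3, 4, ….
Applying it to crystal: c+2=e, r+3=u, y+4=c, s+5=x, t+6=z, a+7=h, l+8=t.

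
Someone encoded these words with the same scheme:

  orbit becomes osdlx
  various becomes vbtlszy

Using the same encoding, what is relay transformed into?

rfndc

In orbit: o→o is +0, r→s is +1, b→d is +2, i→l is +3 — the shift increases by 1 each position. Each letter shifts forward by its position index (0, 1, 2, …) — the shift grows by one for each successive letter.
For relay: r+0=r, e+1=f, l+2=n, a+3=d, y+4=c.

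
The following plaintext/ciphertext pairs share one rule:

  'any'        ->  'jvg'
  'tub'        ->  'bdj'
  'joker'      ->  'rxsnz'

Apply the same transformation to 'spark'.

axjzs

The rule splits by letter class: vowels +9, consonants +8.
Applying it to spark: s(cons)+8=a, p(cons)+8=x, a(vowel)+9=j, r(cons)+8=z, k(cons)+8=s.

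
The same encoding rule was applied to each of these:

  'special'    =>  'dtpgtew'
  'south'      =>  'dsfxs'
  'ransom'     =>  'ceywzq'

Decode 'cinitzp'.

receive

Shifts by position in special: pos 0: s→d (+11), pos 1: p→t (+4), pos 2: e→p (+11), pos 3: c→g (+4) — repeating every 2. The shifts repeat in a cycle of length 2: positions 0,1,… shift by +11, +4, then the pattern repeats.
Decoding cinitzp: c−11=r, i−4=e, n−11=c, i−4=e, t−11=i, z−4=v, p−11=e.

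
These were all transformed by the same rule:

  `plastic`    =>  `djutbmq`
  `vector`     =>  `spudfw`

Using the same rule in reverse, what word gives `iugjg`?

The word is reversed, then every letter is shifted forward by 1.
Decoding iugjg: shift back: i−1=h, u−1=t, g−1=f, j−1=i, g−1=f → htfif; then reverse → fifth.

fifth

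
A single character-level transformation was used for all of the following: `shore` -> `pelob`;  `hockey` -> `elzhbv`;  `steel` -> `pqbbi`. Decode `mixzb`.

Compare letters: s→p is +23, h→e is +23, o→l is +23 — a constant shift. Each letter is shifted forward by 23 in the alphabet (a Caesar shift of +23).
Reversing it on mixzb: m−23=p, i−23=l, x−23=a, z−23=c, b−23=e.

place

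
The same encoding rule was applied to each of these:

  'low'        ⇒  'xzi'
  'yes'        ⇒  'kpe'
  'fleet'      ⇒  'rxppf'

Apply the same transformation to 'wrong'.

idzzs

Vowels shift forward by 11 and consonants shift forward by 12.
Applying it to wrong: w(cons)+12=i, r(cons)+12=d, o(vowel)+11=z, n(cons)+12=z, g(cons)+12=s.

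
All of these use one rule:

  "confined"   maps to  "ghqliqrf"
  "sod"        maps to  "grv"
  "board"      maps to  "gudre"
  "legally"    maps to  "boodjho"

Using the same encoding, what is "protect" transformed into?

wfhwrus

Two steps: reverse the string, then apply a Caesar shift of +3.
For protect: reverse → tcetorp; then shift: t+3=w, c+3=f, e+3=h, t+3=w, o+3=r, r+3=u, p+3=s.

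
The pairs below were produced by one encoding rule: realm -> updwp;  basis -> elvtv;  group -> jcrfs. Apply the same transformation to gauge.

jlxrh

Shifts by position in realm: pos 0: r→u (+3), pos 1: e→p (+11), pos 2: a→d (+3), pos 3: l→w (+11) — repeating every 2. It's a Vigenère-style cipher with numeric key [3,11]: position i shifts by key[i mod 2].
Applying it to gauge: g+3=j, a+11=l, u+3=x, g+11=r, e+3=h.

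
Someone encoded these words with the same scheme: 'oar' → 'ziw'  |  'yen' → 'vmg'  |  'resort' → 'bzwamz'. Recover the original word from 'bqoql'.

digit

The output letters match the input read backwards, each shifted +8: oar reversed is rao. Read the word backwards and shift each letter +8.
Reversing it on bqoql: shift back: b−8=t, q−8=i, o−8=g, q−8=i, l−8=d → tigid; then reverse → digit.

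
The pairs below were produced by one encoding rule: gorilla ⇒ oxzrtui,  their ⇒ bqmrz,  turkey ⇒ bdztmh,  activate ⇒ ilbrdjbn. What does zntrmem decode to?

Shifts by position in gorilla: pos 0: g→o (+8), pos 1: o→x (+9), pos 2: r→z (+8), pos 3: i→r (+9) — repeating every 2. It's a Vigenère-style cipher with numeric key [8,9]: position i shifts by key[i mod 2].
Reversing it on zntrmem: z−8=r, n−9=e, t−8=l, r−9=i, m−8=e, e−9=v, m−8=e.

relieve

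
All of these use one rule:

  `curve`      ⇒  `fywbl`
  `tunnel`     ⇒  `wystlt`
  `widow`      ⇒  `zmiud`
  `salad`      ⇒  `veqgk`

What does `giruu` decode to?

demon

In curve: c→f is +3, u→y is +4, r→w is +5, v→b is +6 — the shift increases by 1 each position. Letter i (0-indexed) is shifted by i+3, so successive shifts are 3, 4, 5, ….
Decoding giruu: g−3=d, i−4=e, r−5=m, u−6=o, u−7=n.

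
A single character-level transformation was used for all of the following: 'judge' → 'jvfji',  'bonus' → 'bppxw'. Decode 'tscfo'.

In judge: j→j is +0, u→v is +1, d→f is +2, g→j is +3 — the shift increases by 1 each position. The shift increases by 1 at each position, starting from +0: 0, 1, 2, ….
Reversing it on tscfo: t−0=t, s−1=r, c−2=a, f−3=c, o−4=k.

track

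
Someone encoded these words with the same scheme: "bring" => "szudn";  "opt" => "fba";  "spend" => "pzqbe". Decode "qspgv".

judge

Two steps: reverse the string, then apply a Caesar shift of +12.
Reversing it on qspgv: shift back: q−12=e, s−12=g, p−12=d, g−12=u, v−12=j → egduj; then reverse → judge.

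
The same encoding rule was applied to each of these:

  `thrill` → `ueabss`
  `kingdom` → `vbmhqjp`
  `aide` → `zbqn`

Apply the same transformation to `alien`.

zsbnm

t(19)→u(20) and h(7)→e(4) fit y≡23x+25 (mod 26); the inverse of 23 mod 26 is 17. Treating letters as 0–25, the rule is x ↦ 23x + 25 (mod 26).
Applying it to alien: a(0)→23·0+25≡25=z; l(11)→23·11+25≡18=s; i(8)→23·8+25≡1=b; e(4)→23·4+25≡13=n; n(13)→23·13+25≡12=m (all mod 26).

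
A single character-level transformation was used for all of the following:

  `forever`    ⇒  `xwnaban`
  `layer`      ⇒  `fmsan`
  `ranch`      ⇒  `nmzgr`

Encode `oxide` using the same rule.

Each letter's alphabet position (a=0..z=25) is mapped through 23·x+12 mod 26 — an affine cipher.
On oxide: o(14)→23·14+12≡22=w; x(23)→23·23+12≡21=v; i(8)→23·8+12≡14=o; d(3)→23·3+12≡3=d; e(4)→23·4+12≡0=a (all mod 26).

wvoda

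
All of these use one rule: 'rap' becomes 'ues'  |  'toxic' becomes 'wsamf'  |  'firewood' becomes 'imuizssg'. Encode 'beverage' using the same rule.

Vowels shift forward by 4 and consonants shift forward by 3.
Applying it to beverage: b(cons)+3=e, e(vowel)+4=i, v(cons)+3=y, e(vowel)+4=i, r(cons)+3=u, a(vowel)+4=e, g(cons)+3=j, e(vowel)+4=i.

eiyiueji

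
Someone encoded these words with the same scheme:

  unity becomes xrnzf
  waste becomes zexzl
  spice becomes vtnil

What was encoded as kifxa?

In unity: u→x is +3, n→r is +4, i→n is +5, t→z is +6 — the shift increases by 1 each position. The shift increases by 1 at each position, starting from +3: 3, 4, 5, ….
Decoding kifxa: k−3=h, i−4=e, f−5=a, x−6=r, a−7=t.

heart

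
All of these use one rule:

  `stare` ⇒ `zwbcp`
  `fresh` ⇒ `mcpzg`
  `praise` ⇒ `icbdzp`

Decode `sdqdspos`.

dividend

s(18)→z(25) and t(19)→w(22) fit y≡23x+1 (mod 26); the inverse of 23 mod 26 is 17. Each letter's alphabet position (a=0..z=25) is mapped through 23·x+1 mod 26 — an affine cipher.
Decoding sdqdspos: s(18)→17·(18−1)≡3=d; d(3)→17·(3−1)≡8=i; q(16)→17·(16−1)≡21=v; d(3)→17·(3−1)≡8=i; s(18)→17·(18−1)≡3=d; p(15)→17·(15−1)≡4=e; o(14)→17·(14−1)≡13=n; s(18)→17·(18−1)≡3=d (all mod 26).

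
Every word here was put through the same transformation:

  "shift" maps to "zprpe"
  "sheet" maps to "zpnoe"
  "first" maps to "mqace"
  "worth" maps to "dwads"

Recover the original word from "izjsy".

In shift: s→z is +7, h→p is +8, i→r is +9, f→p is +10 — the shift increases by 1 each position. The shift increases by 1 at each position, starting from +7: 7, 8, 9, ….
Reversing it on izjsy: i−7=b, z−8=r, j−9=a, s−10=i, y−11=n.

brain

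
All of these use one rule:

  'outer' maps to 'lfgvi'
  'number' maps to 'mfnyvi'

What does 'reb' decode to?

ivy

Letters are reflected about the middle of the alphabet (position → 25−position): Atbash.
Decoding reb: r↔i, e↔v, b↔y.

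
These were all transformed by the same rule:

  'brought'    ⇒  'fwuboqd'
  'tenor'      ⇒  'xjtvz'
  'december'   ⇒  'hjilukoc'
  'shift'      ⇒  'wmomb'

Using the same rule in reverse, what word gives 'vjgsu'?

realm

The shift increases by 1 at each position, starting from +4: 4, 5, 6, ….
Reversing it on vjgsu: v−4=r, j−5=e, g−6=a, s−7=l, u−8=m.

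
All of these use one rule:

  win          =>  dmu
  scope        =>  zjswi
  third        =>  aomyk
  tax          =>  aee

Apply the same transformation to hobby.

The rule splits by letter class: vowels +4, consonants +7.
On hobby: h(cons)+7=o, o(vowel)+4=s, b(cons)+7=i, b(cons)+7=i, y(cons)+7=f.

osiif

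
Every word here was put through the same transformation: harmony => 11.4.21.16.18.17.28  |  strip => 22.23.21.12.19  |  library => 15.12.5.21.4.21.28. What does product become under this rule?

h is letter #8 and maps to 11: an offset of 3. Letters become their 1-based position plus 3 (so a→4, b→5, …).
On product: p=16→19, r=18→21, o=15→18, d=4→7, u=21→24, c=3→6, t=20→23.

19.21.18.7.24.6.23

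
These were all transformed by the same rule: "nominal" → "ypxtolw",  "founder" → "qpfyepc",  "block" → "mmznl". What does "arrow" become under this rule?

Shifts by position in nominal: pos 0: n→y (+11), pos 1: o→p (+1), pos 2: m→x (+11), pos 3: i→t (+11), pos 4: n→o (+1), pos 5: a→l (+11) — repeating every 3. The shifts repeat in a cycle of length 3: positions 0,1,… shift by +11, +1, +11, then the pattern repeats.
Applying it to arrow: a+11=l, r+1=s, r+11=c, o+11=z, w+1=x.

lsczx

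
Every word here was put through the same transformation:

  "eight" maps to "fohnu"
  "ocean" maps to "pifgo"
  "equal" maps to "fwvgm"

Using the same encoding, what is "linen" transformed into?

mooko

The shifts repeat in a cycle of length 2: positions 0,1,… shift by +1, +6, then the pattern repeats.
On linen: l+1=m, i+6=o, n+1=o, e+6=k, n+1=o.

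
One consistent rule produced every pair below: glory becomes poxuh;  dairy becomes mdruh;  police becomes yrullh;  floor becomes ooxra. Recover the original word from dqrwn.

A repeating key of period 2 is used — shifts +9, +3 over and over.
Undoing it on dqrwn: d−9=u, q−3=n, r−9=i, w−3=t, n−9=e.

unite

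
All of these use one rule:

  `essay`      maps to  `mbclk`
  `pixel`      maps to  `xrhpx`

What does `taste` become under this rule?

In essay: e→m is +8, s→b is +9, s→c is +10, a→l is +11 — the shift increases by 1 each position. The shift increases by 1 at each position, starting from +8: 8, 9, 10, ….
For taste: t+8=b, a+9=j, s+10=c, t+11=e, e+12=q.

bjceq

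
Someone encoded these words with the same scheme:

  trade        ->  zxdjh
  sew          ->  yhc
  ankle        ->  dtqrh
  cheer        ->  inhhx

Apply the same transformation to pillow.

The shift depends on letter class: consonant t→z is +6, but vowel a→d is +3. The rule splits by letter class: vowels +3, consonants +6.
On pillow: p(cons)+6=v, i(vowel)+3=l, l(cons)+6=r, l(cons)+6=r, o(vowel)+3=r, w(cons)+6=c.

vlrrrc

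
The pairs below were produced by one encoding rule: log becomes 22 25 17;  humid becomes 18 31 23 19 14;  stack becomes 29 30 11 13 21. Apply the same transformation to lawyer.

l is letter #12 and maps to 22: an offset of 10. Each letter is replaced by its alphabet position (a=1..z=26) + 10.
Applying it to lawyer: l=12→22, a=1→11, w=23→33, y=25→35, e=5→15, r=18→28.

22 11 33 35 15 28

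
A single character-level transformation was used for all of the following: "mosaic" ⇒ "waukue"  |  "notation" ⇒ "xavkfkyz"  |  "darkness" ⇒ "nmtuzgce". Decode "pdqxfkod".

frontier

Shifts by position in mosaic: pos 0: m→w (+10), pos 1: o→a (+12), pos 2: s→u (+2), pos 3: a→k (+10), pos 4: i→u (+12), pos 5: c→e (+2) — repeating every 3. The shifts repeat in a cycle of length 3: positions 0,1,… shift by +10, +12, +2, then the pattern repeats.
Reversing it on pdqxfkod: p−10=f, d−12=r, q−2=o, x−10=n, f−12=t, k−2=i, o−10=e, d−12=r.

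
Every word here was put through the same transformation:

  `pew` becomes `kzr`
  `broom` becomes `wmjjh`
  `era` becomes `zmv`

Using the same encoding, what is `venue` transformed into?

qzipz

Every letter moves 21 places later in the alphabet, wrapping around z→a.
On venue: v+21=q, e+21=z, n+21=i, u+21=p, e+21=z.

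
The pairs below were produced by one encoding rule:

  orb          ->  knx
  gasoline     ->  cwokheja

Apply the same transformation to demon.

zaikj

Compare letters: o→k is +22, r→n is +22, b→x is +22 — a constant shift. Every letter moves 22 places later in the alphabet, wrapping around z→a.
Applying it to demon: d+22=z, e+22=a, m+22=i, o+22=k, n+22=j.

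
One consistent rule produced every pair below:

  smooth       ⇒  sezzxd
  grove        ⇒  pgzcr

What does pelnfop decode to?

The output letters match the input read backwards, each shifted +11: smooth reversed is htooms. The word is reversed, then every letter is shifted forward by 11.
Decoding pelnfop: shift back: p−11=e, e−11=t, l−11=a, n−11=c, f−11=u, o−11=d, p−11=e → etacude; then reverse → educate.

educate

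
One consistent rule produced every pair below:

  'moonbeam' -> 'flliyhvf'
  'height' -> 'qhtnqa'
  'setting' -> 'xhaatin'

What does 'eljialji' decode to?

Each letter's alphabet position (a=0..z=25) is mapped through 3·x+21 mod 26 — an affine cipher.
Decoding eljialji: e(4)→9·(4−21)≡3=d; l(11)→9·(11−21)≡14=o; j(9)→9·(9−21)≡22=w; i(8)→9·(8−21)≡13=n; a(0)→9·(0−21)≡19=t; l(11)→9·(11−21)≡14=o; j(9)→9·(9−21)≡22=w; i(8)→9·(8−21)≡13=n (all mod 26).

downtown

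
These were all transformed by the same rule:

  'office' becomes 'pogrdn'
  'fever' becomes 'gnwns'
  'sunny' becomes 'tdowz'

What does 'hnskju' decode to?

gerbil

Shifts by position in office: pos 0: o→p (+1), pos 1: f→o (+9), pos 2: f→g (+1), pos 3: i→r (+9) — repeating every 2. A repeating key of period 2 is used — shifts +1, +9 over and over.
Reversing it on hnskju: h−1=g, n−9=e, s−1=r, k−9=b, j−1=i, u−9=l.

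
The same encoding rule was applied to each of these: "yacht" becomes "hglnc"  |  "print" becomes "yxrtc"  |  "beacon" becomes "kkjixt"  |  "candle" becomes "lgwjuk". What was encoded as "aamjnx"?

Shifts by position in yacht: pos 0: y→h (+9), pos 1: a→g (+6), pos 2: c→l (+9), pos 3: h→n (+6) — repeating every 2. A repeating key of period 2 is used — shifts +9, +6 over and over.
Reversing it on aamjnx: a−9=r, a−6=u, m−9=d, j−6=d, n−9=e, x−6=r.

rudder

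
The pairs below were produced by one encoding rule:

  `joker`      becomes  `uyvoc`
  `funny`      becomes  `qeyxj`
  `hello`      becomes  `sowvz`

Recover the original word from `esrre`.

Shifts by position in joker: pos 0: j→u (+11), pos 1: o→y (+10), pos 2: k→v (+11), pos 3: e→o (+10) — repeating every 2. It's a Vigenère-style cipher with numeric key [11,10]: position i shifts by key[i mod 2].
Reversing it on esrre: e−11=t, s−10=i, r−11=g, r−10=h, e−11=t.

tight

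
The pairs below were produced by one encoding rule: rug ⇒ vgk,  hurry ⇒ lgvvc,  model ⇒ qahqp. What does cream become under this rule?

The shift depends on letter class: consonant r→v is +4, but vowel u→g is +12. Two shifts are in play — +12 for a/e/i/o/u, +4 for every other letter.
On cream: c(cons)+4=g, r(cons)+4=v, e(vowel)+12=q, a(vowel)+12=m, m(cons)+4=q.

gvqmq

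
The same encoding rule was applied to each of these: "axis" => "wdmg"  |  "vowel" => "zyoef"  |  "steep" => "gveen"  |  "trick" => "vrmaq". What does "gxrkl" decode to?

a(0)→w(22) and x(23)→d(3) fit y≡15x+22 (mod 26); the inverse of 15 mod 26 is 7. This is an affine cipher: with a=0,…,z=25, each position x becomes (15x+22) mod 26.
Reversing it on gxrkl: g(6)→7·(6−22)≡18=s; x(23)→7·(23−22)≡7=h; r(17)→7·(17−22)≡17=r; k(10)→7·(10−22)≡20=u; l(11)→7·(11−22)≡1=b (all mod 26).

shrub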